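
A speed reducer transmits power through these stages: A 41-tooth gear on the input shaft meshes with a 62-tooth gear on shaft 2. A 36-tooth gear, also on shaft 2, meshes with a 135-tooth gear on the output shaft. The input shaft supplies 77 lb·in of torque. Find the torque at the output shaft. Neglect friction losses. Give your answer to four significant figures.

436.6 lb·in

gear mesh 62/41 = 1.5122 → τ = 77·1.5122 = 116.44 lb·in
gear mesh 135/36 = 3.75 → τ = 116.44·3.75 = 436.65 lb·in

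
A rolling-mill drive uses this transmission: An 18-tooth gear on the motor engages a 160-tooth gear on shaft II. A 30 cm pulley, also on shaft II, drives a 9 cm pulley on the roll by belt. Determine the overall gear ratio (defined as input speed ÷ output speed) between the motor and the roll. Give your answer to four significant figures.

Each stage contributes driven/driver: gear mesh 160/18 = 8.8889, belt 9/30 = 0.3.
Overall: 8.8889 × 0.3 = 2.6667.

2.667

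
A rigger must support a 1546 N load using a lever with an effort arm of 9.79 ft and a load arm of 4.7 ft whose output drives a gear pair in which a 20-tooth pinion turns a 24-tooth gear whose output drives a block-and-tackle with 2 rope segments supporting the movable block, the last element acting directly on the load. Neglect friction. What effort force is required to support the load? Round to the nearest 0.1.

Lever MA = effort arm / load arm = 9.79/4.7 = 2.083.
Gear pair MA = 24/20 = 1.2.
Block-and-tackle MA = number of supporting rope parts = 2.
Combined ideal MA = 2.083 × 1.2 × 2 = 4.9991.
Effort = load / MA = 1546 / 4.9991 = 309.25 N.

309.3 N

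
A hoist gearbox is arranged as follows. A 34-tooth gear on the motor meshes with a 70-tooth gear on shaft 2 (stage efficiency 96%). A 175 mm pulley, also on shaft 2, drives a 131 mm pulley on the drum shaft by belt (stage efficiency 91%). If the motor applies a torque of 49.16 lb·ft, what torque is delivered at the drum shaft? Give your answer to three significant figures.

Gear mesh: ratio = 70/34 = 2.0588; torque at shaft 2 = 49.16 × 2.0588 × 0.96 = 97.163 lb·ft.
Belt: ratio = 131/175 = 0.74857; torque at the drum shaft = 97.163 × 0.74857 × 0.91 = 66.188 lb·ft.

66.2 lb·ft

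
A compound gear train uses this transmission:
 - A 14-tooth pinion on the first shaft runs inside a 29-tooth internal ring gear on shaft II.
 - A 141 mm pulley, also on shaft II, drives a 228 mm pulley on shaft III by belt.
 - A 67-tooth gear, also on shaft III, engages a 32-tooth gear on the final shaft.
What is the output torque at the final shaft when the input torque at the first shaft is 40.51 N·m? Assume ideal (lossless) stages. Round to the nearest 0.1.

64.8 N·m

Internal gear: ratio = 29/14 = 2.0714; torque at shaft II = 40.51 × 2.0714 = 83.914 N·m.
Belt: ratio = 228/141 = 1.617; torque at shaft III = 83.914 × 1.617 = 135.69 N·m.
Gear mesh: ratio = 32/67 = 0.47761; torque at the final shaft = 135.69 × 0.47761 = 64.807 N·m.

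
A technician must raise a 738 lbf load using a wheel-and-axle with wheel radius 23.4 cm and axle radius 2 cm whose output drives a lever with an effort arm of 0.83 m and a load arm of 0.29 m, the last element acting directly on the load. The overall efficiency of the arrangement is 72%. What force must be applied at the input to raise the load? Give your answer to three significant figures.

30.6 lbf

Wheel-and-axle MA = R/r = 23.4/2 = 11.7.
Lever MA = effort arm / load arm = 0.83/0.29 = 2.8621.
Combined ideal MA = 11.7 × 2.8621 = 33.486.
Actual MA = 33.486 × 0.72 = 24.11.
Effort = load / actual MA = 738 / 24.11 = 30.61 lbf.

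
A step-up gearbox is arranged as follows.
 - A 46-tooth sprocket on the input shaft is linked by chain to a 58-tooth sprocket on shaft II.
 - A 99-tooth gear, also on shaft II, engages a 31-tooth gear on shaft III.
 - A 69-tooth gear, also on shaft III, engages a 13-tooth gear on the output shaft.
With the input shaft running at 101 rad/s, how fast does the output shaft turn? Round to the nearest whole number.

1358 rad/s

the input shaft → shaft II (chain, 58/46): 101 ÷ 1.2609 = 80.103 rad/s
shaft II → shaft III (gear mesh, 31/99): 80.103 ÷ 0.31313 = 255.81 rad/s
shaft III → the output shaft (gear mesh, 13/69): 255.81 ÷ 0.18841 = 1357.8 rad/s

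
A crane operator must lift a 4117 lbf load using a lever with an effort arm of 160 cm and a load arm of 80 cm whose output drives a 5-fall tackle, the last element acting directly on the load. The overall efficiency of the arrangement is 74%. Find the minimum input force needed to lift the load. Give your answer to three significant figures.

556 lbf

Lever MA = effort arm / load arm = 160/80 = 2.
Block-and-tackle MA = number of supporting rope parts = 5.
Combined ideal MA = 2 × 5 = 10.
Actual MA = 10 × 0.74 = 7.4.
Effort = load / actual MA = 4117 / 7.4 = 556.35 lbf.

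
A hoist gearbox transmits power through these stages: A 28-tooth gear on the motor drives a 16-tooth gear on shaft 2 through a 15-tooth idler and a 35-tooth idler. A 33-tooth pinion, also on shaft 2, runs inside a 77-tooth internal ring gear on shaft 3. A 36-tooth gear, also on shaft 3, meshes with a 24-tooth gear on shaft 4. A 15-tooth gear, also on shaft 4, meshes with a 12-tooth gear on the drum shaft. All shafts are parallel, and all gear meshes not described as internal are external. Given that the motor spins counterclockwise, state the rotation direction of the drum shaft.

the motor → shaft 2: driver → idler → idler → driven is 3 external meshes, 3 reversals → CW.
shaft 2 → shaft 3: internal mesh, same direction → CW.
shaft 3 → shaft 4: external mesh, 1 reversal → CCW.
shaft 4 → the drum shaft: external mesh, 1 reversal → CW.
5 reversals in total — an odd number — so the drum shaft turns opposite to the motor.

clockwise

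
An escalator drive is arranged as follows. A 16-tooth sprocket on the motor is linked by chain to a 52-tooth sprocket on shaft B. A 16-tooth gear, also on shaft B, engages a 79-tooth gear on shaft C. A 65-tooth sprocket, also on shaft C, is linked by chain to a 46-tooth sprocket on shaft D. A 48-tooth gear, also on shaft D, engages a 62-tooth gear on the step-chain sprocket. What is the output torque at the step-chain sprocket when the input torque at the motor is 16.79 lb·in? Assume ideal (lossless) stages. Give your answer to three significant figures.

246 lb·in

After the chain (52/16): 16.79 × 3.25 = 54.567 lb·in
After the gear mesh (79/16): 54.567 × 4.9375 = 269.43 lb·in
After the chain (46/65): 269.43 × 0.70769 = 190.67 lb·in
After the gear mesh (62/48): 190.67 × 1.2917 = 246.28 lb·in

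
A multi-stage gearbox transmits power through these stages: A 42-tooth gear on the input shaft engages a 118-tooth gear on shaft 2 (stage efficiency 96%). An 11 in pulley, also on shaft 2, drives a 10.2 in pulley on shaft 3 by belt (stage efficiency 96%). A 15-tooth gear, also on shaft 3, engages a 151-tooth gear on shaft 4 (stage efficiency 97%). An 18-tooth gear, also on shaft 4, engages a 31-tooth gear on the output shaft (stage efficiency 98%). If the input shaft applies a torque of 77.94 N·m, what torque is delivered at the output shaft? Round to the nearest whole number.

3084 N·m

After the gear mesh (118/42): 77.94 × 2.8095 × 0.96 = 210.22 N·m
After the belt (10.2/11): 210.22 × 0.92727 × 0.96 = 187.13 N·m
After the gear mesh (151/15): 187.13 × 10.067 × 0.97 = 1827.3 N·m
After the gear mesh (31/18): 1827.3 × 1.7222 × 0.98 = 3084 N·m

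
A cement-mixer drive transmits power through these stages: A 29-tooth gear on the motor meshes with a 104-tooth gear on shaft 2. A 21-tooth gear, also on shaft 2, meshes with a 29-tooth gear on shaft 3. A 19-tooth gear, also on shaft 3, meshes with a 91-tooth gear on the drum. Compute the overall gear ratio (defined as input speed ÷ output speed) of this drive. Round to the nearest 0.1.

Each stage contributes driven/driver: gear mesh 104/29 = 3.5862, gear mesh 29/21 = 1.381, gear mesh 91/19 = 4.7895.
Overall: 3.5862 × 1.381 × 4.7895 = 23.719.

23.7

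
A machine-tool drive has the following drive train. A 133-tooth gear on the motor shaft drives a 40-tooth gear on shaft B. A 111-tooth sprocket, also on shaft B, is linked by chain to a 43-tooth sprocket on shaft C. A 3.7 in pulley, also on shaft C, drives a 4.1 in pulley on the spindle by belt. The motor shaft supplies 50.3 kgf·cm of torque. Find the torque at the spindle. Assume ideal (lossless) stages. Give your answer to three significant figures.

6.49 kgf·cm

After the gear mesh (40/133): 50.3 × 0.30075 = 15.128 kgf·cm
After the chain (43/111): 15.128 × 0.38739 = 5.8603 kgf·cm
After the belt (4.1/3.7): 5.8603 × 1.1081 = 6.4939 kgf·cm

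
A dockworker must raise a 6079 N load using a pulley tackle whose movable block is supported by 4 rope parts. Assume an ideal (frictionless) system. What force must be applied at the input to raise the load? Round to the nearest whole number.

1520 N

Block-and-tackle MA = number of supporting rope parts = 4.
Effort = load / MA = 6079 / 4 = 1519.8 N.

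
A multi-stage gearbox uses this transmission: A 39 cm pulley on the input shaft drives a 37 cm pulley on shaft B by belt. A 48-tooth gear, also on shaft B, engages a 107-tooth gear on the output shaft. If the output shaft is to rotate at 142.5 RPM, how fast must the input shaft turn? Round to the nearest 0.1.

Overall ratio R = 0.94872 × 2.2292 = 2.1149.
Required input speed = output speed × R = 142.5 × 2.1149 = 301.37 RPM.

301.4 RPM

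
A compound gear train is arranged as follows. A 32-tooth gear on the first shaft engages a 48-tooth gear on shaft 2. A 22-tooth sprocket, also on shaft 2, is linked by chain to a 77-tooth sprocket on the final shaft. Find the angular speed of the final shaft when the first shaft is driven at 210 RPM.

gear mesh 48/32 = 1.5 → 210/1.5 = 140 RPM
chain 77/22 = 3.5 → 140/3.5 = 40 RPM

40 RPM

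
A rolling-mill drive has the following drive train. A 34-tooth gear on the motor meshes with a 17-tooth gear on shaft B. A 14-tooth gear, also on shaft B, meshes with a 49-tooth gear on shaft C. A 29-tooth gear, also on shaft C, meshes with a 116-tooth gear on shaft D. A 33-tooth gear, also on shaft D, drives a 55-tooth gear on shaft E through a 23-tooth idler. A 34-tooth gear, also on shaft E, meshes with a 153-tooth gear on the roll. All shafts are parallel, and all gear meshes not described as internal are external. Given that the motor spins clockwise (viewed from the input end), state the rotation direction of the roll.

clockwise

the motor → shaft B: external mesh, 1 reversal → CCW.
shaft B → shaft C: external mesh, 1 reversal → CW.
shaft C → shaft D: external mesh, 1 reversal → CCW.
shaft D → shaft E: driver → idler → driven is 2 external meshes, 2 reversals → CCW.
shaft E → the roll: external mesh, 1 reversal → CW.
6 reversals in total — an even number — so the roll turns the same way as the motor.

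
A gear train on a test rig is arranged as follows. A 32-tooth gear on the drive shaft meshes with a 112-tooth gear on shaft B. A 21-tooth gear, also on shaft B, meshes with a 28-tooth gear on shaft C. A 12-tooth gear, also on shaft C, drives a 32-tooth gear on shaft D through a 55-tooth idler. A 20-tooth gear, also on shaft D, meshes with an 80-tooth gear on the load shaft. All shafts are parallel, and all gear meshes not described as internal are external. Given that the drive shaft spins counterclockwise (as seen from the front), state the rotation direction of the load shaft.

the drive shaft → shaft B: external mesh, 1 reversal → CW.
shaft B → shaft C: external mesh, 1 reversal → CCW.
shaft C → shaft D: driver → idler → driven is 2 external meshes, 2 reversals → CCW.
shaft D → the load shaft: external mesh, 1 reversal → CW.
5 reversals in total — an odd number — so the load shaft turns opposite to the drive shaft.

clockwise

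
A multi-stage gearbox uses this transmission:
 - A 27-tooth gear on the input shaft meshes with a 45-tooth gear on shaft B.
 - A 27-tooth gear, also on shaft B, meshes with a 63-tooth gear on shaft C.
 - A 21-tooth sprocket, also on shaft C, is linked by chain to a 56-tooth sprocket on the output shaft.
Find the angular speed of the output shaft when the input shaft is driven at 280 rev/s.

Gear mesh: ratio = 45/27 = 1.6667, so shaft B turns at 280 / 1.6667 = 168 rev/s.
Gear mesh: ratio = 63/27 = 2.3333, so shaft C turns at 168 / 2.3333 = 72 rev/s.
Chain: ratio = 56/21 = 2.6667, so the output shaft turns at 72 / 2.6667 = 27 rev/s.

27 rev/s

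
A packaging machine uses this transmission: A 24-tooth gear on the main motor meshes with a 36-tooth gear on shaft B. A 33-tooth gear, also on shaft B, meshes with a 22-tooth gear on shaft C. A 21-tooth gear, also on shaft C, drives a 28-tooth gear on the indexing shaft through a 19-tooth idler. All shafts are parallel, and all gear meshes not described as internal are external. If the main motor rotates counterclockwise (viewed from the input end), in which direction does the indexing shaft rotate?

the main motor → shaft B: external mesh, 1 reversal → CW.
shaft B → shaft C: external mesh, 1 reversal → CCW.
shaft C → the indexing shaft: driver → idler → driven is 2 external meshes, 2 reversals → CCW.
4 reversals in total — an even number — so the indexing shaft turns the same way as the main motor.

counterclockwise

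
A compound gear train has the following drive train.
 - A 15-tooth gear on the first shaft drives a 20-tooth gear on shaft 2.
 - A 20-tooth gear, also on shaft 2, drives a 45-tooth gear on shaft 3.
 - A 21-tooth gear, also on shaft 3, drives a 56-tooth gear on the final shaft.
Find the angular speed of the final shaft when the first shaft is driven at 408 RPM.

51 RPM

gear mesh 20/15 = 1.3333 → 408/1.3333 = 306 RPM
gear mesh 45/20 = 2.25 → 306/2.25 = 136 RPM
gear mesh 56/21 = 2.6667 → 136/2.6667 = 51 RPM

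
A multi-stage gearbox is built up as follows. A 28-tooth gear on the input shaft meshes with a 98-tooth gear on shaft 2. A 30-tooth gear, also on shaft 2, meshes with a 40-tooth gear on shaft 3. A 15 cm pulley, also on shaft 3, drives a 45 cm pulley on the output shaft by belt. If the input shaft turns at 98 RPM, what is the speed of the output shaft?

gear mesh 98/28 = 3.5 → 98/3.5 = 28 RPM
gear mesh 40/30 = 1.3333 → 28/1.3333 = 21 RPM
belt 45/15 = 3 → 21/3 = 7 RPM

7 RPM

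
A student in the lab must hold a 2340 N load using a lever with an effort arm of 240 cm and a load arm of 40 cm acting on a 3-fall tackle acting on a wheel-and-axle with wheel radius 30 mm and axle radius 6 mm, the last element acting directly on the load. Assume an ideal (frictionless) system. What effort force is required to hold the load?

Lever MA = effort arm / load arm = 240/40 = 6.
Block-and-tackle MA = number of supporting rope parts = 3.
Wheel-and-axle MA = R/r = 30/6 = 5.
Combined ideal MA = 6 × 3 × 5 = 90.
Effort = load / MA = 2340 / 90 = 26 N.

26 N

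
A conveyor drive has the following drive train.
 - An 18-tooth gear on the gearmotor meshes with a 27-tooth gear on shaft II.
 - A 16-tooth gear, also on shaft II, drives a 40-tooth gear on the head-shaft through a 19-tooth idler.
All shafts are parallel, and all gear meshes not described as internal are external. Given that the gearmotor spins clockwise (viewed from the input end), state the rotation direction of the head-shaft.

counterclockwise

the gearmotor → shaft II: external mesh, 1 reversal → CCW.
shaft II → the head-shaft: driver → idler → driven is 2 external meshes, 2 reversals → CCW.
3 reversals in total — an odd number — so the head-shaft turns opposite to the gearmotor.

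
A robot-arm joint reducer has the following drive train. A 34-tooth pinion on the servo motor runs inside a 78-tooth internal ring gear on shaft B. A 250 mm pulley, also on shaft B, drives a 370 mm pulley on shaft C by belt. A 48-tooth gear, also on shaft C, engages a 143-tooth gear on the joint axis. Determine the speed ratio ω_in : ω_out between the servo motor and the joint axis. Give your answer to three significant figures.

Each stage contributes driven/driver: internal gear 78/34 = 2.2941, belt 370/250 = 1.48, gear mesh 143/48 = 2.9792.
Overall: 2.2941 × 1.48 × 2.9792 = 10.115.

10.1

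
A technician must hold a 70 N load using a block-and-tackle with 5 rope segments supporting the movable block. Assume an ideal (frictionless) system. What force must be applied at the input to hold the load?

14 N

Block-and-tackle MA = number of supporting rope parts = 5.
Effort = load / MA = 70 / 5 = 14 N.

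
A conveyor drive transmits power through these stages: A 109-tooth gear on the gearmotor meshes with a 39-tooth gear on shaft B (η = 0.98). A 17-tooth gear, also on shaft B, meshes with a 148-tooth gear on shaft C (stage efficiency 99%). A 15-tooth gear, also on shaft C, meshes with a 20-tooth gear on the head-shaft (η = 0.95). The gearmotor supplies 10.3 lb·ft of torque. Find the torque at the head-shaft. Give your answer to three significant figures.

39.4 lb·ft

gear mesh 39/109 = 0.3578 → τ = 10.3·0.3578·0.98 = 3.6116 lb·ft
gear mesh 148/17 = 8.7059 → τ = 3.6116·8.7059·0.99 = 31.128 lb·ft
gear mesh 20/15 = 1.3333 → τ = 31.128·1.3333·0.95 = 39.429 lb·ft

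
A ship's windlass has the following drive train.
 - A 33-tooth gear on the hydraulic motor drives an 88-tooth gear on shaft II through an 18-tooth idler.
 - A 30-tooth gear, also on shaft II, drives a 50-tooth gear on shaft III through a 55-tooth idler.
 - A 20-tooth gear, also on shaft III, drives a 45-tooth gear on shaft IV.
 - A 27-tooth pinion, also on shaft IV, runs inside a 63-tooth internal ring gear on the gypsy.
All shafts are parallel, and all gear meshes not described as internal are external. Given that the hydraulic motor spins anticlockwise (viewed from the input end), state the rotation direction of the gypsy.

clockwise

the hydraulic motor → shaft II: driver → idler → driven is 2 external meshes, 2 reversals → CCW.
shaft II → shaft III: driver → idler → driven is 2 external meshes, 2 reversals → CCW.
shaft III → shaft IV: external mesh, 1 reversal → CW.
shaft IV → the gypsy: internal mesh, same direction → CW.
5 reversals in total — an odd number — so the gypsy turns opposite to the hydraulic motor.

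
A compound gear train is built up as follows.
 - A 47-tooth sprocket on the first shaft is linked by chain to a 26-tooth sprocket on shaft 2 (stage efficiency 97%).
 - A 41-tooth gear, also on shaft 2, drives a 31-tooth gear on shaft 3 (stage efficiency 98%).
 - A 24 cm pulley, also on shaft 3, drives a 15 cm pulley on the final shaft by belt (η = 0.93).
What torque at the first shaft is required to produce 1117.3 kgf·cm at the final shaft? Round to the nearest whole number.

Overall ratio R = 0.55319 × 0.7561 × 0.625 = 0.26142; overall efficiency η = 0.97 × 0.98 × 0.93 = 0.8841.
Input torque = output torque / (R × η) = 1117.3 / (0.26142 × 0.8841) = 4834.5 kgf·cm.

4835 kgf·cm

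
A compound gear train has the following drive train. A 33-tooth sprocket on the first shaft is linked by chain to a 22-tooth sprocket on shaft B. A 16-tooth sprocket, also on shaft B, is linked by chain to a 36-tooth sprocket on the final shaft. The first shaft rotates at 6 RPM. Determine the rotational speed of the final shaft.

chain 22/33 = 0.66667 → 6/0.66667 = 9 RPM
chain 36/16 = 2.25 → 9/2.25 = 4 RPM

4 RPM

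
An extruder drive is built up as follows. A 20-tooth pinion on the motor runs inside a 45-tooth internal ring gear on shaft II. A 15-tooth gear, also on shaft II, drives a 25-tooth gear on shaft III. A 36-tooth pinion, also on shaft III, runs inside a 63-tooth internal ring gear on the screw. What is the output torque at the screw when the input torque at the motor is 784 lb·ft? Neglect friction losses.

After the internal gear (45/20): 784 × 2.25 = 1764 lb·ft
After the gear mesh (25/15): 1764 × 1.6667 = 2940 lb·ft
After the internal gear (63/36): 2940 × 1.75 = 5145 lb·ft

5145 lb·ft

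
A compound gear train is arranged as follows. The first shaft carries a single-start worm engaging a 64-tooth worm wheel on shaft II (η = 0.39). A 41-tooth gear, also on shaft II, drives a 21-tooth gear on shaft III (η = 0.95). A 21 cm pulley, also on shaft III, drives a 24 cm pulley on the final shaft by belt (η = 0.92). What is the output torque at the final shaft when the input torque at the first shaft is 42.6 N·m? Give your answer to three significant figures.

544 N·m

Worm: ratio = 64/1 = 64; torque at shaft II = 42.6 × 64 × 0.39 = 1063.3 N·m.
Gear mesh: ratio = 21/41 = 0.5122; torque at shaft III = 1063.3 × 0.5122 × 0.95 = 517.38 N·m.
Belt: ratio = 24/21 = 1.1429; torque at the final shaft = 517.38 × 1.1429 × 0.92 = 543.99 N·m.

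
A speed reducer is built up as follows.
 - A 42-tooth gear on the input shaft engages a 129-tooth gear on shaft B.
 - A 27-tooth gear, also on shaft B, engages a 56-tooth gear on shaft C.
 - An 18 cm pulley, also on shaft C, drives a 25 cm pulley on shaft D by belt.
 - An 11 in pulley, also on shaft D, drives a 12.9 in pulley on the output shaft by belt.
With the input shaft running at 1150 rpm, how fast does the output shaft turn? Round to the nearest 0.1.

gear mesh 129/42 = 3.0714 → 1150/3.0714 = 374.42 rpm
gear mesh 56/27 = 2.0741 → 374.42/2.0741 = 180.52 rpm
belt 25/18 = 1.3889 → 180.52/1.3889 = 129.98 rpm
belt 12.9/11 = 1.1727 → 129.98/1.1727 = 110.83 rpm

110.8 rpm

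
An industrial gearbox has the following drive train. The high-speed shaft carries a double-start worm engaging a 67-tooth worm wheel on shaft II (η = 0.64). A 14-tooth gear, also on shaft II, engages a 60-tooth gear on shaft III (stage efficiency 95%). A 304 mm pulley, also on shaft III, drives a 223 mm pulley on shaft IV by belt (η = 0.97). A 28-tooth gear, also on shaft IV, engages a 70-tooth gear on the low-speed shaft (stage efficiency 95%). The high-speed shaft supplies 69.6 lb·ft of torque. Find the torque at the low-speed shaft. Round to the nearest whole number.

10267 lb·ft

After the worm (67/2): 69.6 × 33.5 × 0.64 = 1492.2 lb·ft
After the gear mesh (60/14): 1492.2 × 4.2857 × 0.95 = 6075.5 lb·ft
After the belt (223/304): 6075.5 × 0.73355 × 0.97 = 4323 lb·ft
After the gear mesh (70/28): 4323 × 2.5 × 0.95 = 10267 lb·ft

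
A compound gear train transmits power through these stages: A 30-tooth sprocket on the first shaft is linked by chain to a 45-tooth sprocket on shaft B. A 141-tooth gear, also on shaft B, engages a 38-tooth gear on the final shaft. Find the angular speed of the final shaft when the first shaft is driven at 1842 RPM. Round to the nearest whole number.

4557 RPM

Chain: ratio = 45/30 = 1.5, so shaft B turns at 1842 / 1.5 = 1228 RPM.
Gear mesh: ratio = 38/141 = 0.2695, so the final shaft turns at 1228 / 0.2695 = 4556.5 RPM.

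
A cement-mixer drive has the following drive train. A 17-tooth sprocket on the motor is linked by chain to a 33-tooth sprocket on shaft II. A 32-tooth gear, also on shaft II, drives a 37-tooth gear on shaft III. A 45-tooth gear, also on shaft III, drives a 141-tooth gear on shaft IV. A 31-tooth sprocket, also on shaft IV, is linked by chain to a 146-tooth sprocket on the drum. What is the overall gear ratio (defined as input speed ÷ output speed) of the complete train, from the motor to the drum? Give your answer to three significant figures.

Each stage contributes driven/driver: chain 33/17 = 1.9412, gear mesh 37/32 = 1.1562, gear mesh 141/45 = 3.1333, chain 146/31 = 4.7097.
Overall: 1.9412 × 1.1562 × 3.1333 × 4.7097 = 33.122.

33.1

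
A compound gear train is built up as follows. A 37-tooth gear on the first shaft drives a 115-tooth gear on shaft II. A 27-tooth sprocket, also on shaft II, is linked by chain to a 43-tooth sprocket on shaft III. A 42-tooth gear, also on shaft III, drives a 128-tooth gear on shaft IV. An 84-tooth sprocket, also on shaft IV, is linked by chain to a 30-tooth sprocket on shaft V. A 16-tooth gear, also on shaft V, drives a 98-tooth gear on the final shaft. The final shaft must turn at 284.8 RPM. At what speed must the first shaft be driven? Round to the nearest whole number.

9398 RPM

Overall ratio R = 3.1081 × 1.5926 × 3.0476 × 0.35714 × 6.125 = 33.
Required input speed = output speed × R = 284.8 × 33 = 9398.3 RPM.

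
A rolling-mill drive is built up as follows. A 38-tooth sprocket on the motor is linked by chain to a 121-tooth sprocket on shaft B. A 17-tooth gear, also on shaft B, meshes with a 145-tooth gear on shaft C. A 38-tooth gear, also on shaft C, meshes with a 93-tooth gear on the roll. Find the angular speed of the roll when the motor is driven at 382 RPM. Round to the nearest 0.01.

5.75 RPM

Chain: ratio = 121/38 = 3.1842, so shaft B turns at 382 / 3.1842 = 119.97 RPM.
Gear mesh: ratio = 145/17 = 8.5294, so shaft C turns at 119.97 / 8.5294 = 14.065 RPM.
Gear mesh: ratio = 93/38 = 2.4474, so the roll turns at 14.065 / 2.4474 = 5.747 RPM.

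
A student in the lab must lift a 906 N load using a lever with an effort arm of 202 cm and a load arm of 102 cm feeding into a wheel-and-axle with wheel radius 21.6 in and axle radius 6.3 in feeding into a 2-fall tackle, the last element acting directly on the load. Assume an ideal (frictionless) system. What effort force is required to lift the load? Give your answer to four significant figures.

Lever MA = effort arm / load arm = 202/102 = 1.9804.
Wheel-and-axle MA = R/r = 21.6/6.3 = 3.4286.
Block-and-tackle MA = number of supporting rope parts = 2.
Combined ideal MA = 1.9804 × 3.4286 × 2 = 13.58.
Effort = load / MA = 906 / 13.58 = 66.717 N.

66.72 N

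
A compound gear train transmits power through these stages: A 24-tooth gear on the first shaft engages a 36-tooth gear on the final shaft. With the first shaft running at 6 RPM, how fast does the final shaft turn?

4 RPM

gear mesh 36/24 = 1.5 → 6/1.5 = 4 RPM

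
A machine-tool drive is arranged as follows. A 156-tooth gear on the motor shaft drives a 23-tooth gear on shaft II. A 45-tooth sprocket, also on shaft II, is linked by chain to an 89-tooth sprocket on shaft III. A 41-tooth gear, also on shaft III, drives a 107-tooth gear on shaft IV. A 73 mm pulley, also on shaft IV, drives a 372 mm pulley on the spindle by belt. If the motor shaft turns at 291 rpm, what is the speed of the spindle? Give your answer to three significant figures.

the motor shaft → shaft II (gear mesh, 23/156): 291 ÷ 0.14744 = 1973.7 rpm
shaft II → shaft III (chain, 89/45): 1973.7 ÷ 1.9778 = 997.96 rpm
shaft III → shaft IV (gear mesh, 107/41): 997.96 ÷ 2.6098 = 382.4 rpm
shaft IV → the spindle (belt, 372/73): 382.4 ÷ 5.0959 = 75.04 rpm

75.0 rpm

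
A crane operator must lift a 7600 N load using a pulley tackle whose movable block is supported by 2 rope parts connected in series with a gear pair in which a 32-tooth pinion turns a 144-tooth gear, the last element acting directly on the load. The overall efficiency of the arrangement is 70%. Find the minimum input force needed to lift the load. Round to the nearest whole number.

Block-and-tackle MA = number of supporting rope parts = 2.
Gear pair MA = 144/32 = 4.5.
Combined ideal MA = 2 × 4.5 = 9.
Actual MA = 9 × 0.70 = 6.3.
Effort = load / actual MA = 7600 / 6.3 = 1206.3 N.

1206 N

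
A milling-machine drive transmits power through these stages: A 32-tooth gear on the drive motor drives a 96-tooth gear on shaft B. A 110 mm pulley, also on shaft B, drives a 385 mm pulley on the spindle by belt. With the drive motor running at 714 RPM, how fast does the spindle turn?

68 RPM

gear mesh 96/32 = 3 → 714/3 = 238 RPM
belt 385/110 = 3.5 → 238/3.5 = 68 RPM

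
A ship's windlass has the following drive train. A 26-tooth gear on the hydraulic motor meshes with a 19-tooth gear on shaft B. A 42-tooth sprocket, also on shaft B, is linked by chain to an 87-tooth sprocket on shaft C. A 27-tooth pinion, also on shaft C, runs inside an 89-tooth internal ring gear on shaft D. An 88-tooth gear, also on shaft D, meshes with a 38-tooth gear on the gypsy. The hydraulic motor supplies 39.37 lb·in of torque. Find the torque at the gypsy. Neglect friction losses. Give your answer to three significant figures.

84.8 lb·in

Gear mesh: ratio = 19/26 = 0.73077; torque at shaft B = 39.37 × 0.73077 = 28.77 lb·in.
Chain: ratio = 87/42 = 2.0714; torque at shaft C = 28.77 × 2.0714 = 59.596 lb·in.
Internal gear: ratio = 89/27 = 3.2963; torque at shaft D = 59.596 × 3.2963 = 196.45 lb·in.
Gear mesh: ratio = 38/88 = 0.43182; torque at the gypsy = 196.45 × 0.43182 = 84.829 lb·in.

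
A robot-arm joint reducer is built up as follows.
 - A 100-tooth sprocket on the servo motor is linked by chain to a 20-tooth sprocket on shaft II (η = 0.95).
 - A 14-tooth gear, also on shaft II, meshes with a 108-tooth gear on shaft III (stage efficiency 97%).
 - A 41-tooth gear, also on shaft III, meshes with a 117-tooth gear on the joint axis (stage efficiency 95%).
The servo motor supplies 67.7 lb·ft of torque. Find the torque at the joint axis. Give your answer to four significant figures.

260.9 lb·ft

After the chain (20/100): 67.7 × 0.2 × 0.95 = 12.863 lb·ft
After the gear mesh (108/14): 12.863 × 7.7143 × 0.97 = 96.252 lb·ft
After the gear mesh (117/41): 96.252 × 2.8537 × 0.95 = 260.94 lb·ft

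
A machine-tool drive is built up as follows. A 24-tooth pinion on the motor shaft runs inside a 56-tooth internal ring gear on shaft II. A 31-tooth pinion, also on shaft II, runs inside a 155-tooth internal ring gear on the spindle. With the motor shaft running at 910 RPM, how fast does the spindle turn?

78 RPM

the motor shaft → shaft II (internal gear, 56/24): 910 ÷ 2.3333 = 390 RPM
shaft II → the spindle (internal gear, 155/31): 390 ÷ 5 = 78 RPM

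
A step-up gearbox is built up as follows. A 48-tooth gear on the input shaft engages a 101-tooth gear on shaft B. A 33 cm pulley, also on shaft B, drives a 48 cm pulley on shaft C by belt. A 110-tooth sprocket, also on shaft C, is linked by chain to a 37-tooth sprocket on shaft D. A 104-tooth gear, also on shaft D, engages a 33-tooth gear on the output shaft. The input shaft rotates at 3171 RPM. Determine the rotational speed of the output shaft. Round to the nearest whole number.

gear mesh 101/48 = 2.1042 → 3171/2.1042 = 1507 RPM
belt 48/33 = 1.4545 → 1507/1.4545 = 1036.1 RPM
chain 37/110 = 0.33636 → 1036.1/0.33636 = 3080.2 RPM
gear mesh 33/104 = 0.31731 → 3080.2/0.31731 = 9707.3 RPM

9707 RPM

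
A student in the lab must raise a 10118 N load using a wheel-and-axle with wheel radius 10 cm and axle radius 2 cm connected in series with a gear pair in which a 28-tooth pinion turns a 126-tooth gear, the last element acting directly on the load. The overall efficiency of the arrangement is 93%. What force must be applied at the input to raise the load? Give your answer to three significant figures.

Wheel-and-axle MA = R/r = 10/2 = 5.
Gear pair MA = 126/28 = 4.5.
Combined ideal MA = 5 × 4.5 = 22.5.
Actual MA = 22.5 × 0.93 = 20.925.
Effort = load / actual MA = 10118 / 20.925 = 483.54 N.

484 N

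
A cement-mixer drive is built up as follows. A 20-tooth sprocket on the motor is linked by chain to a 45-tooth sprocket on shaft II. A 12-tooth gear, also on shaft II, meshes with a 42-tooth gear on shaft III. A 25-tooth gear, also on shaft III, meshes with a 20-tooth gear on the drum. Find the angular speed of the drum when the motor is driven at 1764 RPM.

280 RPM

chain 45/20 = 2.25 → 1764/2.25 = 784 RPM
gear mesh 42/12 = 3.5 → 784/3.5 = 224 RPM
gear mesh 20/25 = 0.8 → 224/0.8 = 280 RPM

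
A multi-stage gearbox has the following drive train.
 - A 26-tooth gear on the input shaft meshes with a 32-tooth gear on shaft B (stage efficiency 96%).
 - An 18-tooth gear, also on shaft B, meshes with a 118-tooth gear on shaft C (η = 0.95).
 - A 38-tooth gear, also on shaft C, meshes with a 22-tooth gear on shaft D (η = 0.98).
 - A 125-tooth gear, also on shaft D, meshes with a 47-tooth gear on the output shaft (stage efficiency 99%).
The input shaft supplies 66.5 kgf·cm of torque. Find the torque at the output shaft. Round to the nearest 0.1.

Gear mesh: ratio = 32/26 = 1.2308; torque at shaft B = 66.5 × 1.2308 × 0.96 = 78.572 kgf·cm.
Gear mesh: ratio = 118/18 = 6.5556; torque at shaft C = 78.572 × 6.5556 × 0.95 = 489.33 kgf·cm.
Gear mesh: ratio = 22/38 = 0.57895; torque at shaft D = 489.33 × 0.57895 × 0.98 = 277.63 kgf·cm.
Gear mesh: ratio = 47/125 = 0.376; torque at the output shaft = 277.63 × 0.376 × 0.99 = 103.35 kgf·cm.

103.3 kgf·cm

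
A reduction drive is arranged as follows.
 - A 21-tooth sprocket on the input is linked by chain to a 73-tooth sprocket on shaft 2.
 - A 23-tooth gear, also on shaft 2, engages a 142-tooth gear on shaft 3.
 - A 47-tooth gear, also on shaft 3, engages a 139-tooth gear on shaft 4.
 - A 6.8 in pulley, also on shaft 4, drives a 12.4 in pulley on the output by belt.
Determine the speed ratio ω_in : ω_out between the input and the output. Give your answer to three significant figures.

116

Each stage contributes driven/driver: chain 73/21 = 3.4762, gear mesh 142/23 = 6.1739, gear mesh 139/47 = 2.9574, belt 12.4/6.8 = 1.8235.
Overall: 3.4762 × 6.1739 × 2.9574 × 1.8235 = 115.74.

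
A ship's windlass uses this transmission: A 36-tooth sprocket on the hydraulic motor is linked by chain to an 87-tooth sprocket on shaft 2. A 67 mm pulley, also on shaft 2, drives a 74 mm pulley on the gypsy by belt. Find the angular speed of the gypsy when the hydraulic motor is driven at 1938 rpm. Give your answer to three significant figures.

726 rpm

chain 87/36 = 2.4167 → 1938/2.4167 = 801.93 rpm
belt 74/67 = 1.1045 → 801.93/1.1045 = 726.07 rpm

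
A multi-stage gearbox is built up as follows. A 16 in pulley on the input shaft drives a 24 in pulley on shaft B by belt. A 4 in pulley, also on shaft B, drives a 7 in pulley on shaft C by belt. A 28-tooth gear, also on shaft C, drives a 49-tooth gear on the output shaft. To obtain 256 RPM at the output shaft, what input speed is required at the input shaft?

Overall ratio R = 1.5 × 1.75 × 1.75 = 4.5938.
Required input speed = output speed × R = 256 × 4.5938 = 1176 RPM.

1176 RPM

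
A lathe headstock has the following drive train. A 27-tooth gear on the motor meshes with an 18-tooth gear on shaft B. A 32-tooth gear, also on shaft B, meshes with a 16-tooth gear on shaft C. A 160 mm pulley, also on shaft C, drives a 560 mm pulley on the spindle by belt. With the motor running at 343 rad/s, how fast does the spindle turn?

the motor → shaft B (gear mesh, 18/27): 343 ÷ 0.66667 = 514.5 rad/s
shaft B → shaft C (gear mesh, 16/32): 514.5 ÷ 0.5 = 1029 rad/s
shaft C → the spindle (belt, 560/160): 1029 ÷ 3.5 = 294 rad/s

294 rad/s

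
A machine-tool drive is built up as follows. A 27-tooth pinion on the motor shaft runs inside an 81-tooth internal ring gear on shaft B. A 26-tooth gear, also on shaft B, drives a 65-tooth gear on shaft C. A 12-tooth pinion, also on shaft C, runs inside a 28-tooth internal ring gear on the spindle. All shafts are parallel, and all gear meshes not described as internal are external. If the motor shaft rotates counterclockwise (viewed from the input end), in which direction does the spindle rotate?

clockwise

the motor shaft → shaft B: internal mesh, same direction → CCW.
shaft B → shaft C: external mesh, 1 reversal → CW.
shaft C → the spindle: internal mesh, same direction → CW.
1 reversal in total — an odd number — so the spindle turns opposite to the motor shaft.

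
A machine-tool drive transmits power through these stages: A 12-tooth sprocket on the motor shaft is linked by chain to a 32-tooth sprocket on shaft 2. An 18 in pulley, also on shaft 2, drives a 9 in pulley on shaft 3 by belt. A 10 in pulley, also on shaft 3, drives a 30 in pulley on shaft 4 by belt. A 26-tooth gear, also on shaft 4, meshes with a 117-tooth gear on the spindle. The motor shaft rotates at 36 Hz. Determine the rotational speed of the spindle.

Chain: ratio = 32/12 = 2.6667, so shaft 2 turns at 36 / 2.6667 = 13.5 Hz.
Belt: ratio = 9/18 = 0.5, so shaft 3 turns at 13.5 / 0.5 = 27 Hz.
Belt: ratio = 30/10 = 3, so shaft 4 turns at 27 / 3 = 9 Hz.
Gear mesh: ratio = 117/26 = 4.5, so the spindle turns at 9 / 4.5 = 2 Hz.

2 Hz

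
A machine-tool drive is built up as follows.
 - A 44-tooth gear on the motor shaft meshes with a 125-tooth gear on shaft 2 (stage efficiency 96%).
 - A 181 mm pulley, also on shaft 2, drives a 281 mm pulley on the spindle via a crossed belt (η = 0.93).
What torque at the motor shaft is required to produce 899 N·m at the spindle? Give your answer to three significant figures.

228 N·m

Overall ratio R = 2.8409 × 1.5525 = 4.4105; overall efficiency η = 0.96 × 0.93 = 0.8928.
Input torque = output torque / (R × η) = 899 / (4.4105 × 0.8928) = 228.31 N·m.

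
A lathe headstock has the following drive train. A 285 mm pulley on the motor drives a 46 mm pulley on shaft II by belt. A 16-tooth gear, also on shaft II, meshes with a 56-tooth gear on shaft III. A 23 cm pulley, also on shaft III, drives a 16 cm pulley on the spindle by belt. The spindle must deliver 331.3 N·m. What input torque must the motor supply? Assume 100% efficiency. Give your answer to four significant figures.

Overall ratio R = 0.1614 × 3.5 × 0.69565 = 0.39298.
Input torque = output torque / R = 331.3 / 0.39298 = 843.04 N·m.

843.0 N·m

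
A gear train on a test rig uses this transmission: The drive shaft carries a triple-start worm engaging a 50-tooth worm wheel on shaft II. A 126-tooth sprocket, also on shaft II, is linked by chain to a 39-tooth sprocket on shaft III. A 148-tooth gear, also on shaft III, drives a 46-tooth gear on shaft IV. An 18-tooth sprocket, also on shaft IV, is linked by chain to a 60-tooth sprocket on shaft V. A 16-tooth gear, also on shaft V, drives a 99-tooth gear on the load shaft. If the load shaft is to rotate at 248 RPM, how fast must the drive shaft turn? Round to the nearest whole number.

8201 RPM

Overall ratio R = 16.667 × 0.30952 × 0.31081 × 3.3333 × 6.1875 = 33.07.
Required input speed = output speed × R = 248 × 33.07 = 8201.3 RPM.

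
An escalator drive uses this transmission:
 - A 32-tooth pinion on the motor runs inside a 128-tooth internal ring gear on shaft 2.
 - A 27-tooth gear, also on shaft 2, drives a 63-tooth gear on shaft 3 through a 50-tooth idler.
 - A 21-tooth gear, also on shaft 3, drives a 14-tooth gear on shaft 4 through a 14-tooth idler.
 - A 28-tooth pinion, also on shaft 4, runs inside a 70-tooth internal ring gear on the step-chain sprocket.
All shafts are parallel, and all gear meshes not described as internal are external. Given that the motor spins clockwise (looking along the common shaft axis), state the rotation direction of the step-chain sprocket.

clockwise

the motor → shaft 2: internal mesh, same direction → CW.
shaft 2 → shaft 3: driver → idler → driven is 2 external meshes, 2 reversals → CW.
shaft 3 → shaft 4: driver → idler → driven is 2 external meshes, 2 reversals → CW.
shaft 4 → the step-chain sprocket: internal mesh, same direction → CW.
4 reversals in total — an even number — so the step-chain sprocket turns the same way as the motor.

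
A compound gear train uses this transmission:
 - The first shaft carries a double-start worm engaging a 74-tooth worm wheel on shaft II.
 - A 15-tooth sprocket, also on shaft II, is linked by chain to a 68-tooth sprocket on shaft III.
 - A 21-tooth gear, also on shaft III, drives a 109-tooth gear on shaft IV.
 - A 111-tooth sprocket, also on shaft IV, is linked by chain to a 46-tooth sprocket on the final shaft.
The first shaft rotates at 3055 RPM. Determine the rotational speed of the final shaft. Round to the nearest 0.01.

worm 74/2 = 37 → 3055/37 = 82.568 RPM
chain 68/15 = 4.5333 → 82.568/4.5333 = 18.213 RPM
gear mesh 109/21 = 5.1905 → 18.213/5.1905 = 3.509 RPM
chain 46/111 = 0.41441 → 3.509/0.41441 = 8.4674 RPM

8.47 RPM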